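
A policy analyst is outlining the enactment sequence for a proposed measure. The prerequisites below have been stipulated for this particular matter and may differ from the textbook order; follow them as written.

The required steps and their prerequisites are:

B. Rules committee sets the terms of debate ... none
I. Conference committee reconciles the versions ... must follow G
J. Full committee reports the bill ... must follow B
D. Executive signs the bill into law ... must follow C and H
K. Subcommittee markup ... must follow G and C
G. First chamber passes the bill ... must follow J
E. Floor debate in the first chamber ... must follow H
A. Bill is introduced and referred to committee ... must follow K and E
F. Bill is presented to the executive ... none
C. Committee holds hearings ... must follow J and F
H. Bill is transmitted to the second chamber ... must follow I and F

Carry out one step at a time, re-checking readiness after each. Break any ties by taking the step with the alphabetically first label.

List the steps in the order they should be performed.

Nothing is required for B and F. B has the earlier label → B first.
Now F and J have their prerequisites met. F has the earlier label, so F next.
J needed B, now all done → J.
C and G are both available; C has the earlier label → C.
G needed J, now all done → G.
I and K are both available; I has the earlier label → I.
H and K are both available; H has the earlier label → H.
D and E now also ready, so the ready set is {D, E, K}; D has the earlier label → D.
Ready: E and K. E has the earlier label → E.
Next only K has its prerequisites met → K.
A needed E and K, now all done → A.

B → F → J → C → G → I → H → D → E → K → A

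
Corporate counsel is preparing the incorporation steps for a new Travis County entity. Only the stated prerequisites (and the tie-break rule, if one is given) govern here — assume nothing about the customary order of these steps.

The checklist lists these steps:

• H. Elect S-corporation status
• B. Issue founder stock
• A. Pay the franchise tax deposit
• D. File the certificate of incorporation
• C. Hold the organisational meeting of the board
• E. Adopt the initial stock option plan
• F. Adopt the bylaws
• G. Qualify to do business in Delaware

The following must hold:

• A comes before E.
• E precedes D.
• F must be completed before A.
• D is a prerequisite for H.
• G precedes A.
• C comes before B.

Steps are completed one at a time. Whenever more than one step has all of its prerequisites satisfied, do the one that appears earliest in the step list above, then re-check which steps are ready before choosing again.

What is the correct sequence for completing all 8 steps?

C → B → F → G → A → E → D → H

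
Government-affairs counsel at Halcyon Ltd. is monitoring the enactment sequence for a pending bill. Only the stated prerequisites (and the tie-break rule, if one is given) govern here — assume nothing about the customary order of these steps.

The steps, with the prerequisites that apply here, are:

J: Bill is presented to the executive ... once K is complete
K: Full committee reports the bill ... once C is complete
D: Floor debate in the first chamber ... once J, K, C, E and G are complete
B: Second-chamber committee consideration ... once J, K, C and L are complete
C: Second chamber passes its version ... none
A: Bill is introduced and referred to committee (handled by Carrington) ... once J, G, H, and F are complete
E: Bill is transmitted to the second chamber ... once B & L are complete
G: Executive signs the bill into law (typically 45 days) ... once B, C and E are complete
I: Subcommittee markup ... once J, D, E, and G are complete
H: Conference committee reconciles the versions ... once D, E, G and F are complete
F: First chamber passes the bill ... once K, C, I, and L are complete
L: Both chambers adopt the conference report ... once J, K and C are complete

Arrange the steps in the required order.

C is the only step with nothing outstanding, so it goes first.
K needed C, now all done → K.
J needed K, now all done → J.
That leaves L as the only ready step → L.
That leaves B as the only ready step → B.
E needed B and L, now all done → E.
G needed B, C and E, now all done → G.
D needed J, K, C, E and G, now all done → D.
Next only I has its prerequisites met → I.
Next only F has its prerequisites met → F.
Next only H has its prerequisites met → H.
A needed J, G, H and F, now all done → A.

C, K, J, L, B, E, G, D, I, F, H, A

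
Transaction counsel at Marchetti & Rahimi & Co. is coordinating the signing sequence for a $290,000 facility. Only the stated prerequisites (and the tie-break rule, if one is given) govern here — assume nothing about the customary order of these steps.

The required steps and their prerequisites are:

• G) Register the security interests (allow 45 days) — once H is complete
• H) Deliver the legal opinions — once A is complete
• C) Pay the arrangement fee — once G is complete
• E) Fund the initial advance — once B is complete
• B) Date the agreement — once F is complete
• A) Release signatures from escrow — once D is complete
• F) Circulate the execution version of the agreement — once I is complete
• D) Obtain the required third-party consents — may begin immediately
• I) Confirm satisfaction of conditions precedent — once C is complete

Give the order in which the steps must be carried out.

D A H G C I F B E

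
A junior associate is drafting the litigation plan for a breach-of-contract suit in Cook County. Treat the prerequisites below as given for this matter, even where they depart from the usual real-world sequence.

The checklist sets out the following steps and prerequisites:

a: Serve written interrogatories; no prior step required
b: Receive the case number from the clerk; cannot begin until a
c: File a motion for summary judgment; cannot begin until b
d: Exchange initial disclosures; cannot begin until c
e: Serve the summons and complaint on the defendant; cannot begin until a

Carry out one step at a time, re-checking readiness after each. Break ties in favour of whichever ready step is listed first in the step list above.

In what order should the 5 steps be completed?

a → b → c → d → e

Only a has no prerequisites, so it is first.
Now b and e have their prerequisites met. b is listed earlier, so b next.
c now also ready, so the ready set is {c, e}; c is listed earlier → c.
d and e are both available; d is listed earlier → d.
Next only e has its prerequisites met → e.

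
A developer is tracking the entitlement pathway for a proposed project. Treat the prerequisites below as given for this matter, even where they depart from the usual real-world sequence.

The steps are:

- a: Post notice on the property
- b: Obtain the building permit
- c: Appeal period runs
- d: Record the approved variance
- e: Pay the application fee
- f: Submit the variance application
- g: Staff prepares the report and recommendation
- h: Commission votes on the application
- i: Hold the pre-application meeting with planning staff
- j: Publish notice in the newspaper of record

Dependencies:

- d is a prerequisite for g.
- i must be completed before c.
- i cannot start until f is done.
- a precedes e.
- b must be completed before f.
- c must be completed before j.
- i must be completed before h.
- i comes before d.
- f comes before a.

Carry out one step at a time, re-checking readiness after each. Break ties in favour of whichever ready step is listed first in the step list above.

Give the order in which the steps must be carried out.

b, f, a, e, i, c, d, g, h, j

b has no prerequisites → b first.
That leaves f as the only ready step → f.
a and i are both available; a is listed earlier → a.
e now also ready, so the ready set is {e, i}; e is listed earlier → e.
i needed f, now all done → i.
Ready: c, d and h. c is listed earlier → c.
j now also ready, so the ready set is {d, h, j}; d is listed earlier → d.
Ready: g, h and j. g is listed earlier → g.
Now h and j have their prerequisites met. h is listed earlier, so h next.
Next only j has its prerequisites met → j.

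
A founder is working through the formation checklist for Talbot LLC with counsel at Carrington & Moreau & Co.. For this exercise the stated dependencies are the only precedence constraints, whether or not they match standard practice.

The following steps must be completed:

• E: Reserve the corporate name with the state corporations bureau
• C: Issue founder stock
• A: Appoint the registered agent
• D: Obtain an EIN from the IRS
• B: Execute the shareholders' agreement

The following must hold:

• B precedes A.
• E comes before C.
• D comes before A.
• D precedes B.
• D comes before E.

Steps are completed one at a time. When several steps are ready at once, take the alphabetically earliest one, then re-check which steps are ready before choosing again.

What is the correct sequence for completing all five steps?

D B A E C

Only D has no prerequisites, so it is first.
Ready: B and E. B has the earlier label → B.
Now A and E have their prerequisites met. A has the earlier label, so A next.
Next only E has its prerequisites met → E.
Next only C has its prerequisites met → C.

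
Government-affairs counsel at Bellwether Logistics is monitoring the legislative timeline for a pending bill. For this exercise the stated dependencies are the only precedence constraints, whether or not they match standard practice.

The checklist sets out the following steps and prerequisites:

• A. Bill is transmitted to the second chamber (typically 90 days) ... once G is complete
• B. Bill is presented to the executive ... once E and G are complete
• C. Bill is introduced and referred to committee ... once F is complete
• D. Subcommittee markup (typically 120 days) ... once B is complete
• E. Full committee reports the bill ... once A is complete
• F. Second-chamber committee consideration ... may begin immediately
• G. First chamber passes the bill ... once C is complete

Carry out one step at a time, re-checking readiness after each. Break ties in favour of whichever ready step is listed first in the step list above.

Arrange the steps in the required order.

F, C, G, A, E, B, D

F is the only step with nothing outstanding, so it goes first.
Next only C has its prerequisites met → C.
Next only G has its prerequisites met → G.
A needed G, now all done → A.
Next only E has its prerequisites met → E.
B needed E and G, now all done → B.
D needed B, now all done → D.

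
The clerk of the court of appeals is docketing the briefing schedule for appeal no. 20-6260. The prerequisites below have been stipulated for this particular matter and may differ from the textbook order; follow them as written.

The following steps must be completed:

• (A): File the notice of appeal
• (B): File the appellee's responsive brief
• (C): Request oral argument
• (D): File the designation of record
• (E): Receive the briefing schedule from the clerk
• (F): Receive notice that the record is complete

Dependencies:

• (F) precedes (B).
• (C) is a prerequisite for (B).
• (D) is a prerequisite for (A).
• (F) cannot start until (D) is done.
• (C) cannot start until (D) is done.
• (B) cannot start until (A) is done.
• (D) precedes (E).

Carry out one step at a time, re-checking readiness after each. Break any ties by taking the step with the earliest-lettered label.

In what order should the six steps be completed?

(D) → (A) → (C) → (E) → (F) → (B)

(D) has no prerequisites → (D) first.
Ready: (A), (C), (E) and (F). (A) has the earlier label → (A).
Now (C), (E) and (F) have their prerequisites met. (C) has the earlier label, so (C) next.
Ready: (E) and (F). (E) has the earlier label → (E).
Next only (F) has its prerequisites met → (F).
That leaves (B) as the only ready step → (B).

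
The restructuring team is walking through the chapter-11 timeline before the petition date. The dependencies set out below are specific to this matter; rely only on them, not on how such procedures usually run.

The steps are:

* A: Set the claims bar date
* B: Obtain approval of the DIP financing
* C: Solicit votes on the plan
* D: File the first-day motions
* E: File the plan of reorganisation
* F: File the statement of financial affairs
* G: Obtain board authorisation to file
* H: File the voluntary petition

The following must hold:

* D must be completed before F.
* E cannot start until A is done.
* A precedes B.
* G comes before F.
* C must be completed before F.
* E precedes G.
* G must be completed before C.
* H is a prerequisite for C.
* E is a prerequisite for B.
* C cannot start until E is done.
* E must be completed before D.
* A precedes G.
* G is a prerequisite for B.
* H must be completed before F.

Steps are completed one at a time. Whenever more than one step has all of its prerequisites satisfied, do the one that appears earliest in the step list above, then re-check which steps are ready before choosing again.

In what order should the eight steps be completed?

Nothing is required for A and H. A is listed earlier → A first.
Now E and H have their prerequisites met. E is listed earlier, so E next.
D and G now also ready, so the ready set is {D, G, H}; D is listed earlier → D.
Now G and H have their prerequisites met. G is listed earlier, so G next.
B now also ready, so the ready set is {B, H}; B is listed earlier → B.
H is the only step now ready → H.
C needed E, G and H, now all done → C.
Next only F has its prerequisites met → F.

A E D G B H C F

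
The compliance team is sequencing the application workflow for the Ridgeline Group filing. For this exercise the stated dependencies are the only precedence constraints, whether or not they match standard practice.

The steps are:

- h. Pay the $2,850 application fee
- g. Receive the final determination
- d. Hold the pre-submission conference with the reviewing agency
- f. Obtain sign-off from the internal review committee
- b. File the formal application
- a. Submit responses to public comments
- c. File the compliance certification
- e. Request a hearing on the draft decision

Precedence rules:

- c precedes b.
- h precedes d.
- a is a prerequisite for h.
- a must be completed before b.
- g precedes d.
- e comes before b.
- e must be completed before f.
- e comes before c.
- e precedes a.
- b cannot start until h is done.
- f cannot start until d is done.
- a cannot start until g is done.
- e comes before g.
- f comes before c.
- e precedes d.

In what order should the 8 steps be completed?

e, g, a, h, d, f, c, b

e is the only step with nothing outstanding, so it goes first.
That leaves g as the only ready step → g.
That leaves a as the only ready step → a.
That leaves h as the only ready step → h.
d needed h, g and e, now all done → d.
That leaves f as the only ready step → f.
c is the only step now ready → c.
b needed h, a, c and e, now all done → b.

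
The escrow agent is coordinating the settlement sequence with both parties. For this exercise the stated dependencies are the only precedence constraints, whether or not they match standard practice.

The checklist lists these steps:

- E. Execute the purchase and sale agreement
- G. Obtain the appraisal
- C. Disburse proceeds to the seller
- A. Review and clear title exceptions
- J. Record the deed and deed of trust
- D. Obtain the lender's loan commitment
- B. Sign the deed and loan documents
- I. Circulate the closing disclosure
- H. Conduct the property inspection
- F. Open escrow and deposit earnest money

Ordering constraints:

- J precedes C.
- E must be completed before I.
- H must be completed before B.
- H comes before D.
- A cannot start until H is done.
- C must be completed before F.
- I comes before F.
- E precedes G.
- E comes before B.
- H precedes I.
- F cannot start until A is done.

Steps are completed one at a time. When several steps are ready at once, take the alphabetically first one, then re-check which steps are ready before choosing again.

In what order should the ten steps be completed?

E, G, H, A, B, D, I, J, C, F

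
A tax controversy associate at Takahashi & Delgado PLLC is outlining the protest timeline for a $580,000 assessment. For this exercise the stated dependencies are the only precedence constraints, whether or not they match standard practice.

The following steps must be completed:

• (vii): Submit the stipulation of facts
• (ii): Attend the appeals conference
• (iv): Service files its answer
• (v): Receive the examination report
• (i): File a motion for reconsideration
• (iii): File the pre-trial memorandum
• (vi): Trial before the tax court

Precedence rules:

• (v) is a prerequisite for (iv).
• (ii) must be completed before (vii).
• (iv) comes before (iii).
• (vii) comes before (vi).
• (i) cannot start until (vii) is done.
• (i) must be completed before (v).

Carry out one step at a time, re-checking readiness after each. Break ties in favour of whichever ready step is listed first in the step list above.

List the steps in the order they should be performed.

(ii) has no prerequisites → (ii) first.
Next only (vii) has its prerequisites met → (vii).
Ready: (i) and (vi). (i) is listed earlier → (i).
Now (v) and (vi) have their prerequisites met. (v) is listed earlier, so (v) next.
(iv) now also ready, so the ready set is {(iv), (vi)}; (iv) is listed earlier → (iv).
(iii) now also ready, so the ready set is {(iii), (vi)}; (iii) is listed earlier → (iii).
That leaves (vi) as the only ready step → (vi).

(ii) (vii) (i) (v) (iv) (iii) (vi)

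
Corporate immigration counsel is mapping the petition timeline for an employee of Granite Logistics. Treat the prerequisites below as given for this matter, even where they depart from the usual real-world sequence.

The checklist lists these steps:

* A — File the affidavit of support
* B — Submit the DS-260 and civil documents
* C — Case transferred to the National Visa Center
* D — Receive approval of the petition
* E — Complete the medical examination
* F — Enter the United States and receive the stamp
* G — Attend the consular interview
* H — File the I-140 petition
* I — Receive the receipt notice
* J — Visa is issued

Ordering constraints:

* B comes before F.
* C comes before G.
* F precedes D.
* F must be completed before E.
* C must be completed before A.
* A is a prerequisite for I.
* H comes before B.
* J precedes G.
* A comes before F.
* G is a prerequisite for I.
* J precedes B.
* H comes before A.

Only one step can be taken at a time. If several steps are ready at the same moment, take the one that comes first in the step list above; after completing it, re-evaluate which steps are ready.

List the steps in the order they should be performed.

C, H, A, J, B, F, D, E, G, I

Nothing is required for C, H and J. C is listed earlier → C first.
H and J are both available; H is listed earlier → H.
Now A and J have their prerequisites met. A is listed earlier, so A next.
Next only J has its prerequisites met → J.
B and G are both available; B is listed earlier → B.
F now also ready, so the ready set is {F, G}; F is listed earlier → F.
D, E and G are all available; D is listed earlier → D.
Ready: E and G. E is listed earlier → E.
G is the only step now ready → G.
I needed A and G, now all done → I.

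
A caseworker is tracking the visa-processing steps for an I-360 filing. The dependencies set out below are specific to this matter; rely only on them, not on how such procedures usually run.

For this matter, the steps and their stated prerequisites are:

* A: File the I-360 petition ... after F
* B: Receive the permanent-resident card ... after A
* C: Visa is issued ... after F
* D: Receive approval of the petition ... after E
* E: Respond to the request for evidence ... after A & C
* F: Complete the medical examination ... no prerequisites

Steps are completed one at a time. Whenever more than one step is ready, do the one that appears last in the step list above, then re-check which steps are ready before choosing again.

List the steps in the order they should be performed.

F C A E D B

Only F has no prerequisites, so it is first.
C and A are both available; C is listed later → C.
Next only A has its prerequisites met → A.
Ready: E and B. E is listed later → E.
D now also ready, so the ready set is {D, B}; D is listed later → D.
Next only B has its prerequisites met → B.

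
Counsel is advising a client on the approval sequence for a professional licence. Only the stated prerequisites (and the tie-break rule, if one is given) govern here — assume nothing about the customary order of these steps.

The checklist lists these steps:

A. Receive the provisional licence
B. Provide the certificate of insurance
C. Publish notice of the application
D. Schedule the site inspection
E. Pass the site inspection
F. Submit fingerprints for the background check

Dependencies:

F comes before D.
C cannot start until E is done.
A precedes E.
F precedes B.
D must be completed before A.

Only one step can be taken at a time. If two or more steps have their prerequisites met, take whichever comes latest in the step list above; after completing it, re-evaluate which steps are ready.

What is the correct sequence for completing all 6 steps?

F is the only step with nothing outstanding, so it goes first.
D and B are both available; D is listed later → D.
Now B and A have their prerequisites met. B is listed later, so B next.
A needed D, now all done → A.
Next only E has its prerequisites met → E.
Next only C has its prerequisites met → C.

F D B A E C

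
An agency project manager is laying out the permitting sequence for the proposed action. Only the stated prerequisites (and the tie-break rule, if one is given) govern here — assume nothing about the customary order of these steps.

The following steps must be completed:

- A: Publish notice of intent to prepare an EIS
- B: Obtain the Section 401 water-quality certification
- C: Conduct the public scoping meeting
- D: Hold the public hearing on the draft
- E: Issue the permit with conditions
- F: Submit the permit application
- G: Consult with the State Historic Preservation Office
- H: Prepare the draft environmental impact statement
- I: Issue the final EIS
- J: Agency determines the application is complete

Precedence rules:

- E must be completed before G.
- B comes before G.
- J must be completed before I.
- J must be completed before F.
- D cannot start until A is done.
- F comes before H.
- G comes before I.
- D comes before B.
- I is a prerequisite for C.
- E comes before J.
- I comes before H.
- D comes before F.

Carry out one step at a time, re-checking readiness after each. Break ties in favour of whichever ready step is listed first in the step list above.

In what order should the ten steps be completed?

A, D, B, E, G, J, F, I, C, H

Nothing is required for A and E. A is listed earlier → A first.
Ready: D and E. D is listed earlier → D.
Now B and E have their prerequisites met. B is listed earlier, so B next.
Next only E has its prerequisites met → E.
Now G and J have their prerequisites met. G is listed earlier, so G next.
That leaves J as the only ready step → J.
F and I are both available; F is listed earlier → F.
I needed G and J, now all done → I.
Now C and H have their prerequisites met. C is listed earlier, so C next.
H needed F and I, now all done → H.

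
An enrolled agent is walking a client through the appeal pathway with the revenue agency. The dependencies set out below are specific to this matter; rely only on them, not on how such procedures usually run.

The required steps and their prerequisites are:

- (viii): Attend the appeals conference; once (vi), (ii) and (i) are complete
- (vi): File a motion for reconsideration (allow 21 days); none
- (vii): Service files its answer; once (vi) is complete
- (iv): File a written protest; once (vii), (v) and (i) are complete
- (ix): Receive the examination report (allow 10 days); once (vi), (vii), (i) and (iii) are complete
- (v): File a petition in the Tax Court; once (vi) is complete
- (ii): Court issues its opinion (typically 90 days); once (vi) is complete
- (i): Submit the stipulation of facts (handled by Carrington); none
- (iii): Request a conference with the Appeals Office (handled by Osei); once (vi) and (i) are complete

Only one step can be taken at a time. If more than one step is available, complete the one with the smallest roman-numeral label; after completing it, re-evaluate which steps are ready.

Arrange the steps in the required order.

(i), (vi), (ii), (iii), (v), (vii), (iv), (viii), (ix)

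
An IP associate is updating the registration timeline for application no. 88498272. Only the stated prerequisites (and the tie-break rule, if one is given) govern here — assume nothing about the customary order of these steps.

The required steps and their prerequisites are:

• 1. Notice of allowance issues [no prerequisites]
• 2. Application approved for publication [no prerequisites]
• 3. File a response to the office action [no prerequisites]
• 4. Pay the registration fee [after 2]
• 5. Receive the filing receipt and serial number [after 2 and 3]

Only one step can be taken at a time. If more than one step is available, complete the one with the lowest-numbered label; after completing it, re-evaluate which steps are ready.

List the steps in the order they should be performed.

1, 2, 3, 4, 5

Nothing is required for 1, 2 and 3. 1 has the earlier label → 1 first.
Now 2 and 3 have their prerequisites met. 2 has the earlier label, so 2 next.
4 now also ready, so the ready set is {3, 4}; 3 has the earlier label → 3.
5 now also ready, so the ready set is {4, 5}; 4 has the earlier label → 4.
5 is the only step now ready → 5.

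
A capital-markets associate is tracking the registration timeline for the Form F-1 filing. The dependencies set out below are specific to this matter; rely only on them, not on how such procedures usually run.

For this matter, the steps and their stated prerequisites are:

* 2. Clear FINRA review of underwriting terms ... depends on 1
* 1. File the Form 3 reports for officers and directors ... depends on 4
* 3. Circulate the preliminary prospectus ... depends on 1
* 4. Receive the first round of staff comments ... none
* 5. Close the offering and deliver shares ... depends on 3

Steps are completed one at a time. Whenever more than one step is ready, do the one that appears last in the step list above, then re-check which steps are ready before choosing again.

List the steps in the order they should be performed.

4 → 1 → 3 → 5 → 2

4 is the only step with nothing outstanding, so it goes first.
1 needed 4, now all done → 1.
Now 3 and 2 have their prerequisites met. 3 is listed later, so 3 next.
5 and 2 are both available; 5 is listed later → 5.
2 needed 1, now all done → 2.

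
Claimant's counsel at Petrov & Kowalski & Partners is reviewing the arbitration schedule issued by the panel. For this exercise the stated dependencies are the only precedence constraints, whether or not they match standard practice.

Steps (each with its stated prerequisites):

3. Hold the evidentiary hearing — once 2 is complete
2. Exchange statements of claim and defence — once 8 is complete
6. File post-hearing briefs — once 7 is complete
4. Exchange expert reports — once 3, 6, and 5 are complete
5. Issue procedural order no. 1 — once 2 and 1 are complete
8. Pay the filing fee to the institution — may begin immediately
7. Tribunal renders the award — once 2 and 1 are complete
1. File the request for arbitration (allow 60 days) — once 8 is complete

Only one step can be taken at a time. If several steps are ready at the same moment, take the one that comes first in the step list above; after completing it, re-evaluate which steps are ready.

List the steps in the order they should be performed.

8 → 2 → 3 → 1 → 5 → 7 → 6 → 4

8 is the only step with nothing outstanding, so it goes first.
2 and 1 are both available; 2 is listed earlier → 2.
3 now also ready, so the ready set is {3, 1}; 3 is listed earlier → 3.
Next only 1 has its prerequisites met → 1.
Now 5 and 7 have their prerequisites met. 5 is listed earlier, so 5 next.
Next only 7 has its prerequisites met → 7.
That leaves 6 as the only ready step → 6.
4 is the only step now ready → 4.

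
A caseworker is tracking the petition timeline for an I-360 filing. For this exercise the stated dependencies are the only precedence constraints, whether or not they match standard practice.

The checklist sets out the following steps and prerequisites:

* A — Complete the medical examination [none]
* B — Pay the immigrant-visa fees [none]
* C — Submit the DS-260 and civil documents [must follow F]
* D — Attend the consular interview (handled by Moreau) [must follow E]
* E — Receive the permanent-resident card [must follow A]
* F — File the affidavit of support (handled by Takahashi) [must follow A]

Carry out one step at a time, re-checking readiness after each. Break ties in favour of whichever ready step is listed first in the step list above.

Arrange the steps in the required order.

A → B → E → D → F → C

Nothing is required for A and B. A is listed earlier → A first.
E and F now also ready, so the ready set is {B, E, F}; B is listed earlier → B.
Now E and F have their prerequisites met. E is listed earlier, so E next.
D now also ready, so the ready set is {D, F}; D is listed earlier → D.
F needed A, now all done → F.
Next only C has its prerequisites met → C.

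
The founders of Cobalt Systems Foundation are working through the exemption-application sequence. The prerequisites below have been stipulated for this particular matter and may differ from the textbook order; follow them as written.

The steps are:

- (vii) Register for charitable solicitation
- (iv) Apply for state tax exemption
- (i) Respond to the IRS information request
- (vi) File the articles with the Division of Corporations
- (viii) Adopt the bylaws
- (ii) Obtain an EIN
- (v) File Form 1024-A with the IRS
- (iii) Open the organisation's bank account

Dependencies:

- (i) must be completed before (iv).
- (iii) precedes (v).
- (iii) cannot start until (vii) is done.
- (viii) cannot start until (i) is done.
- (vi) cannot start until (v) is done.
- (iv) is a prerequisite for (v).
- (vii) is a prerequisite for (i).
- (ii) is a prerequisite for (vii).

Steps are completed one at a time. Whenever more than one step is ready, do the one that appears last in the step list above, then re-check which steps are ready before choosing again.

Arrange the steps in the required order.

Only (ii) has no prerequisites, so it is first.
(vii) needed (ii), now all done → (vii).
Now (iii) and (i) have their prerequisites met. (iii) is listed later, so (iii) next.
(i) is the only step now ready → (i).
Ready: (viii) and (iv). (viii) is listed later → (viii).
(iv) needed (i), now all done → (iv).
Next only (v) has its prerequisites met → (v).
(vi) needed (v), now all done → (vi).

(ii), (vii), (iii), (i), (viii), (iv), (v), (vi)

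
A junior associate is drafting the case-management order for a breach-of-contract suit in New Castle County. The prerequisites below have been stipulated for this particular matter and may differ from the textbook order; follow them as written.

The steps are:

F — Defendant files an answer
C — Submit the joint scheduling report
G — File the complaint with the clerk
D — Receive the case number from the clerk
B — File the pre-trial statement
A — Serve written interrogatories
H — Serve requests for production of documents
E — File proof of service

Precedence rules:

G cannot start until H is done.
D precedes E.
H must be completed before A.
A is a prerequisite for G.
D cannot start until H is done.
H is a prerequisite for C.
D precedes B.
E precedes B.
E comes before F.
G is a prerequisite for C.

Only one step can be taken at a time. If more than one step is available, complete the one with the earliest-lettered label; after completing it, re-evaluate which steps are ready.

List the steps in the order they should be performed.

H → A → D → E → B → F → G → C

Only H has no prerequisites, so it is first.
Now A and D have their prerequisites met. A has the earlier label, so A next.
Now D and G have their prerequisites met. D has the earlier label, so D next.
E and G are both available; E has the earlier label → E.
B and F now also ready, so the ready set is {B, F, G}; B has the earlier label → B.
F and G are both available; F has the earlier label → F.
G needed A and H, now all done → G.
C needed G and H, now all done → C.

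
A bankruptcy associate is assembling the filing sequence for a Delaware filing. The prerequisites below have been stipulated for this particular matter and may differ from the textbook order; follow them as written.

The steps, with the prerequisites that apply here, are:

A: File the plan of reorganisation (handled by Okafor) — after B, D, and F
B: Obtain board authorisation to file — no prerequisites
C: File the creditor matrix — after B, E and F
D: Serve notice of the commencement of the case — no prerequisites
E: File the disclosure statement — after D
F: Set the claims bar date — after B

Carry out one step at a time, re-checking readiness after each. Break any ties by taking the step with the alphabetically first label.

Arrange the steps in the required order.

B D E F A C

B and D have no prerequisites; B has the earlier label, so B is first.
F now also ready, so the ready set is {D, F}; D has the earlier label → D.
E now also ready, so the ready set is {E, F}; E has the earlier label → E.
That leaves F as the only ready step → F.
Ready: A and C. A has the earlier label → A.
C needed B, E and F, now all done → C.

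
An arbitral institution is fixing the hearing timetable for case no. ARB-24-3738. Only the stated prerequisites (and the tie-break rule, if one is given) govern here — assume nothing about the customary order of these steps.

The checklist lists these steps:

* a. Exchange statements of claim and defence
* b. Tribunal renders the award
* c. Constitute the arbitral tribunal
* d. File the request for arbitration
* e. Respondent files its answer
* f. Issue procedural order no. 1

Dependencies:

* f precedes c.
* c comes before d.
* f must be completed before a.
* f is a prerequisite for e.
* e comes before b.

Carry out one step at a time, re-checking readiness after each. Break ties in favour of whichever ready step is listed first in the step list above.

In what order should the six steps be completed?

f, a, c, d, e, b

f has no prerequisites → f first.
a, c and e are all available; a is listed earlier → a.
c and e are both available; c is listed earlier → c.
d now also ready, so the ready set is {d, e}; d is listed earlier → d.
e needed f, now all done → e.
b is the only step now ready → b.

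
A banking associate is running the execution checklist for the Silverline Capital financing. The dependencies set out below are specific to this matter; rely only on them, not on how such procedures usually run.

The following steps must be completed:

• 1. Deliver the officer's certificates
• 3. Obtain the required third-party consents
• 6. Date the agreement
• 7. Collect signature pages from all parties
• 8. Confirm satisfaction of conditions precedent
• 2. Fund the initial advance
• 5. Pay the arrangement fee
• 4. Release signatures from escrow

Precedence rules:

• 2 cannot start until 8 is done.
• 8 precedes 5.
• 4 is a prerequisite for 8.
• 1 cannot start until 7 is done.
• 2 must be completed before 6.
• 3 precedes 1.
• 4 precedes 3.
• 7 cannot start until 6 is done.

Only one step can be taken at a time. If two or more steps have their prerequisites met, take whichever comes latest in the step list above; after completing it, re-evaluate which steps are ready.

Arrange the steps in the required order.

4, 8, 5, 2, 6, 7, 3, 1

4 has no prerequisites → 4 first.
Ready: 8 and 3. 8 is listed later → 8.
Now 5, 2 and 3 have their prerequisites met. 5 is listed later, so 5 next.
Now 2 and 3 have their prerequisites met. 2 is listed later, so 2 next.
6 and 3 are both available; 6 is listed later → 6.
7 and 3 are both available; 7 is listed later → 7.
3 is the only step now ready → 3.
Next only 1 has its prerequisites met → 1.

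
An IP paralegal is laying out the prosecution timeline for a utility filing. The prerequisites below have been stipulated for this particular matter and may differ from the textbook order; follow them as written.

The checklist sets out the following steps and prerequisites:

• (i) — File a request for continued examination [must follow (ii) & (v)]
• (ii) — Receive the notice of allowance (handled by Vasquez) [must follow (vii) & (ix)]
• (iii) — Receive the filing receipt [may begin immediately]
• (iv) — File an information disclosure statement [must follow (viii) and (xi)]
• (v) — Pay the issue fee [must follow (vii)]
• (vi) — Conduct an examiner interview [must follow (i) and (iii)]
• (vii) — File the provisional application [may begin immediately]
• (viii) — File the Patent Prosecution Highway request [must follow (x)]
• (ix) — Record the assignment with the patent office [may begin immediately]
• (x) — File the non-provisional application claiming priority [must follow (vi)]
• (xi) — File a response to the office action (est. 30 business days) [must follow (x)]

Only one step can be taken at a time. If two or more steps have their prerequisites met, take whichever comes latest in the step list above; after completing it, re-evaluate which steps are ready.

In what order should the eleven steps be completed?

Nothing is required for (ix), (vii) and (iii). (ix) is listed later → (ix) first.
Ready: (vii) and (iii). (vii) is listed later → (vii).
(v) and (ii) now also ready, so the ready set is {(v), (iii), (ii)}; (v) is listed later → (v).
Ready: (iii) and (ii). (iii) is listed later → (iii).
(ii) needed (ix) and (vii), now all done → (ii).
(i) needed (v) and (ii), now all done → (i).
Next only (vi) has its prerequisites met → (vi).
(x) needed (vi), now all done → (x).
Now (xi) and (viii) have their prerequisites met. (xi) is listed later, so (xi) next.
(viii) needed (x), now all done → (viii).
(iv) needed (xi) and (viii), now all done → (iv).

(ix), (vii), (v), (iii), (ii), (i), (vi), (x), (xi), (viii), (iv)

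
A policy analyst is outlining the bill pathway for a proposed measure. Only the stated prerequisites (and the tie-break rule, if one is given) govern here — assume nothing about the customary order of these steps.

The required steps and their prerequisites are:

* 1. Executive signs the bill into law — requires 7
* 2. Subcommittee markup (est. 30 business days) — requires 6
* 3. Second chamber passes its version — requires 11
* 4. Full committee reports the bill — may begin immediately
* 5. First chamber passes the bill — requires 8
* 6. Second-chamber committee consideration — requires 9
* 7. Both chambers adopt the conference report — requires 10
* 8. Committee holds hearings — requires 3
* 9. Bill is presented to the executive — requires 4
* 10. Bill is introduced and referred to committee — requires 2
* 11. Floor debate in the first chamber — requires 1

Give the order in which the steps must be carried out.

4 9 6 2 10 7 1 11 3 8 5

Only 4 has no prerequisites, so it is first.
9 needed 4, now all done → 9.
Next only 6 has its prerequisites met → 6.
That leaves 2 as the only ready step → 2.
10 is the only step now ready → 10.
Next only 7 has its prerequisites met → 7.
1 needed 7, now all done → 1.
Next only 11 has its prerequisites met → 11.
3 needed 11, now all done → 3.
8 is the only step now ready → 8.
5 is the only step now ready → 5.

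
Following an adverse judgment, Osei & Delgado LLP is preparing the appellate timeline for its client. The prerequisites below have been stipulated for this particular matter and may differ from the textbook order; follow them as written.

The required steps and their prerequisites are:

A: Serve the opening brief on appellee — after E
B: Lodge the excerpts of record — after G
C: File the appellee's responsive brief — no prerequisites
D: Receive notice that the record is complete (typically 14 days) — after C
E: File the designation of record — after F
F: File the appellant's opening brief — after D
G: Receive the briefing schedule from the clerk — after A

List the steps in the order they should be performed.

C, D, F, E, A, G, B

C has no prerequisites → C first.
D needed C, now all done → D.
F is the only step now ready → F.
E needed F, now all done → E.
Next only A has its prerequisites met → A.
Next only G has its prerequisites met → G.
B needed G, now all done → B.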